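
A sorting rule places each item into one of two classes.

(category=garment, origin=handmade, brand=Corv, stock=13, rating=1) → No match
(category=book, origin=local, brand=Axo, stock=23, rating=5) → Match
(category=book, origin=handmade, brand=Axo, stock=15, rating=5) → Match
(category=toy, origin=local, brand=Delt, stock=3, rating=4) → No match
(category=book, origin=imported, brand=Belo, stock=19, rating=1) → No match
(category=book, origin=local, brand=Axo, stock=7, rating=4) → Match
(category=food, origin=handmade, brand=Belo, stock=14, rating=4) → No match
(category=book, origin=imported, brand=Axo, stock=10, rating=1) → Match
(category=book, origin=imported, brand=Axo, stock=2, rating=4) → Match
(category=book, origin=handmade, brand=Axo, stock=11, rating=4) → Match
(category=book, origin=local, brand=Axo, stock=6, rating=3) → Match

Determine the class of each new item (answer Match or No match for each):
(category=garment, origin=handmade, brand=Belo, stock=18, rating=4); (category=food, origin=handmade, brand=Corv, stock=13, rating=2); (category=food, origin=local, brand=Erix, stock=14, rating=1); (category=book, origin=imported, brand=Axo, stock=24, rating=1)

The classifier is using: brand is Axo.

No match, No match, No match, Match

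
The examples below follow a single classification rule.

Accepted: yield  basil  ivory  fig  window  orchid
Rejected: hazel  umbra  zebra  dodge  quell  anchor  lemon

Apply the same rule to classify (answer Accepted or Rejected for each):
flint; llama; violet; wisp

Accepted, Rejected, Accepted, Accepted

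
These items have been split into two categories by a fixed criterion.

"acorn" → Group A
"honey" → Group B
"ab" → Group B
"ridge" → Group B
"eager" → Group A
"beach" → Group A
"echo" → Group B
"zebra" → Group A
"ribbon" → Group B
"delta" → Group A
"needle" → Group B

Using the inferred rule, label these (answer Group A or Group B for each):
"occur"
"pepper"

The distinguishing property — odd length AND contains 'a' — holds for all the 'Group A' cases and none of the 'Group B' cases.
"occur": Group B (length 5, no 'a').
"pepper": Group B (length 6, no 'a').

Group B, Group B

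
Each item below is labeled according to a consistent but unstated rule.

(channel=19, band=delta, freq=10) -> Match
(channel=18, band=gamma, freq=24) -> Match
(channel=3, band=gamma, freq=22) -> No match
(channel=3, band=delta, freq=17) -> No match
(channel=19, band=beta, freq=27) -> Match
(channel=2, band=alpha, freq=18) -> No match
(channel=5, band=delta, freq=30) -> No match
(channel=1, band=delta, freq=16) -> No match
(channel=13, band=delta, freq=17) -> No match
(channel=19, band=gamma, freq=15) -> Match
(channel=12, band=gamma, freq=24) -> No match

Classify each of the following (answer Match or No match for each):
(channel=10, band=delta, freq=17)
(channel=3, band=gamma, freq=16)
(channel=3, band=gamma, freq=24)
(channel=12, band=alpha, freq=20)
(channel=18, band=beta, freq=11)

No match, No match, No match, No match, Match

Every 'Match' example satisfies: channel ≥ 18. None of the 'No match' examples do.
(channel=10, band=delta, freq=17): No match (channel = 10).
(channel=3, band=gamma, freq=16): No match (channel = 3).
(channel=3, band=gamma, freq=24): No match (channel = 3).
(channel=12, band=alpha, freq=20): No match (channel = 12).
(channel=18, band=beta, freq=11): Match (channel = 18).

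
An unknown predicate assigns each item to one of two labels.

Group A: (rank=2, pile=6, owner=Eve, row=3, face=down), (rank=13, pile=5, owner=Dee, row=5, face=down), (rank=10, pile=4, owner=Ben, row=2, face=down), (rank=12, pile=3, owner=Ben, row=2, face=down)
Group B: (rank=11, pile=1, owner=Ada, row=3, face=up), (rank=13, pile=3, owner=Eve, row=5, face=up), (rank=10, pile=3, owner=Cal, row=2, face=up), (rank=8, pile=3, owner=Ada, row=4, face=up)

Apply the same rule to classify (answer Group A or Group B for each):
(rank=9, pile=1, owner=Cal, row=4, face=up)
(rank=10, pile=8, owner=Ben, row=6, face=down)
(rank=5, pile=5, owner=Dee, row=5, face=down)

'Group A' ⟺ face is down.
(rank=9, pile=1, owner=Cal, row=4, face=up) → face is up → Group B. (rank=10, pile=8, owner=Ben, row=6, face=down) → face is down → Group A. (rank=5, pile=5, owner=Dee, row=5, face=down) → face is down → Group A.

Group B, Group A, Group A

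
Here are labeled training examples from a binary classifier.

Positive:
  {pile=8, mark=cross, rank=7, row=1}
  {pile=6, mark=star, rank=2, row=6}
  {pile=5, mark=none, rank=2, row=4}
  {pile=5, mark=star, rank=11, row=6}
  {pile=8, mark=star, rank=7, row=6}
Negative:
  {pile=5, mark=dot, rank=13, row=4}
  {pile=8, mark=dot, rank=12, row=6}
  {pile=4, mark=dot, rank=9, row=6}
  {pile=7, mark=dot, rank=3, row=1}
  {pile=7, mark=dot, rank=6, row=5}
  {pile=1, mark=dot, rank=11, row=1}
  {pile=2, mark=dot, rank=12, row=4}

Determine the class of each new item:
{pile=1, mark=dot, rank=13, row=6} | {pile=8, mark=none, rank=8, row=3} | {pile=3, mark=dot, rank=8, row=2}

Negative, Positive, Negative

A rule that fits every label: mark is not dot — true of each 'Positive' example, false of each 'Negative' one.
{pile=1, mark=dot, rank=13, row=6}: mark is dot — lacks this property, so Negative.
{pile=8, mark=none, rank=8, row=3}: mark is none — matches, so Positive.
{pile=3, mark=dot, rank=8, row=2}: mark is dot — lacks this property, so Negative.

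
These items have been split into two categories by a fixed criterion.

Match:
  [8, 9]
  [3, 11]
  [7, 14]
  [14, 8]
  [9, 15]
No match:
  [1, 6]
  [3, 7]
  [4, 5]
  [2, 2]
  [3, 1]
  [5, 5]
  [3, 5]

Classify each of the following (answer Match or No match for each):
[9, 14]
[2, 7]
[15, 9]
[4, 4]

The simplest hypothesis consistent with all the labels is: sum ≥ 14.
[9, 14]: 9+14 = 23 — satisfies this, so Match. [2, 7]: 2+7 = 9 — doesn't match, so No match. [15, 9]: 15+9 = 24 — satisfies this, so Match. [4, 4]: 4+4 = 8 — doesn't match, so No match.

Match, No match, Match, No match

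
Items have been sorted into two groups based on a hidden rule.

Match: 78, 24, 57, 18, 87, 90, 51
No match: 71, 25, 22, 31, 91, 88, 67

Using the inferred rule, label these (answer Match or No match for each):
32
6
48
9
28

No match, Match, Match, Match, No match

The distinguishing property — multiple of 3 — holds for all the 'Match' cases and none of the 'No match' cases.
32 — 32 = 3·10 + 2, hence No match. 6 — 6 = 3·2, hence Match. 48 — 48 = 3·16, hence Match. 9 — 9 = 3·3, hence Match. 28 — 28 = 3·9 + 1, hence No match.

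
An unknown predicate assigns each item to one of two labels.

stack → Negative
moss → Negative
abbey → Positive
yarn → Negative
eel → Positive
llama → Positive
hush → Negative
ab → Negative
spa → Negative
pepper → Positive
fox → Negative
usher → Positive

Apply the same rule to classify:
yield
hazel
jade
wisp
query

'Positive' ⟺ has ≥ 2 vowels.

Positive, Positive, Positive, Negative, Positive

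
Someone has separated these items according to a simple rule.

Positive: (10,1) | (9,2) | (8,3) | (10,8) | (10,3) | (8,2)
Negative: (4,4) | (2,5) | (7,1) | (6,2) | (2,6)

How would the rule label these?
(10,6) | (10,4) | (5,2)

Every 'Positive' example satisfies: sum ≥ 10. None of the 'Negative' examples do.

Positive, Positive, Negative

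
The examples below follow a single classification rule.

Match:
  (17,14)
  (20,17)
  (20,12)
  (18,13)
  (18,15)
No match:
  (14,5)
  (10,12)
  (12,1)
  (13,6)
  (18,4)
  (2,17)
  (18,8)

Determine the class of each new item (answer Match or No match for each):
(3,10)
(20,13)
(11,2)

Rule: sum ≥ 31. This holds for each 'Match' example and fails for each 'No match' one.
(3,10) — 3+10 = 13, hence No match.
(20,13) — 20+13 = 33, hence Match.
(11,2) — 11+2 = 13, hence No match.

No match, Match, No match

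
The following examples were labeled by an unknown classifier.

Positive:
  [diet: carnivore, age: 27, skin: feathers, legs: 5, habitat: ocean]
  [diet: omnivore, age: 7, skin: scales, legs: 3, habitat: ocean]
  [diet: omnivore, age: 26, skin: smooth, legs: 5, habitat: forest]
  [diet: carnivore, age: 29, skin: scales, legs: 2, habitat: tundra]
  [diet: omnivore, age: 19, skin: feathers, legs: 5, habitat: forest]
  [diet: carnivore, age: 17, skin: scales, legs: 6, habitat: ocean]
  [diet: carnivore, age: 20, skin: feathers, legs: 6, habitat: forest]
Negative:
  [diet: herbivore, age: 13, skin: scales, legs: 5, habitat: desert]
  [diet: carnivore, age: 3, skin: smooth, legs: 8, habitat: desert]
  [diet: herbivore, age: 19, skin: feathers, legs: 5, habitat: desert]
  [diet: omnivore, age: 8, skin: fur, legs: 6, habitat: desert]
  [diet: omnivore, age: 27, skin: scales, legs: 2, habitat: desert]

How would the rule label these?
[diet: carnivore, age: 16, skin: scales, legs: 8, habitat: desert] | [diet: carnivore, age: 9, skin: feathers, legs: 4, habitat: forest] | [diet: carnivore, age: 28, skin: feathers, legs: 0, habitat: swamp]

Negative, Positive, Positive

The rule appears to be: habitat is not desert.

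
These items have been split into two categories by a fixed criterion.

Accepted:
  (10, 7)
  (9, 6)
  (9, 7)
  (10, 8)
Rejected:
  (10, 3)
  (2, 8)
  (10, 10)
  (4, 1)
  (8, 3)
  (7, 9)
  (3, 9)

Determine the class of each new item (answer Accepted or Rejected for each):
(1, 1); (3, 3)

The rule appears to be: first > second AND sum ≥ 15.
(1, 1) → 1 = 1, 1+1 = 2 → Rejected. (3, 3) → 3 = 3, 3+3 = 6 → Rejected.

Rejected, Rejected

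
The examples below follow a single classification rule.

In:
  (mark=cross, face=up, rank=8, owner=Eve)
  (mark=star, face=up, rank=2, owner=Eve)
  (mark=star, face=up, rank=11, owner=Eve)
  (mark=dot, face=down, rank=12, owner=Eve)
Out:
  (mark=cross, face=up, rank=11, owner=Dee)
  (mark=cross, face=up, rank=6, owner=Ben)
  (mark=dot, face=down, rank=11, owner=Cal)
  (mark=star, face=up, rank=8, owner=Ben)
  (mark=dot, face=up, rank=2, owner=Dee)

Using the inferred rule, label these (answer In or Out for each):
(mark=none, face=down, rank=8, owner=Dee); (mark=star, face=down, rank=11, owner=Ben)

Looking at the examples, the only property every 'In' case has and every 'Out' case lacks is: owner is Eve.
(mark=none, face=down, rank=8, owner=Dee): owner is Dee, does not pass → Out.
(mark=star, face=down, rank=11, owner=Ben): owner is Ben, does not pass → Out.

Out, Out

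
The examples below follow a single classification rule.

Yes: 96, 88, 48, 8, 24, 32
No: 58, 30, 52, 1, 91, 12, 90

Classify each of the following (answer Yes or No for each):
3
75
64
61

No, No, Yes, No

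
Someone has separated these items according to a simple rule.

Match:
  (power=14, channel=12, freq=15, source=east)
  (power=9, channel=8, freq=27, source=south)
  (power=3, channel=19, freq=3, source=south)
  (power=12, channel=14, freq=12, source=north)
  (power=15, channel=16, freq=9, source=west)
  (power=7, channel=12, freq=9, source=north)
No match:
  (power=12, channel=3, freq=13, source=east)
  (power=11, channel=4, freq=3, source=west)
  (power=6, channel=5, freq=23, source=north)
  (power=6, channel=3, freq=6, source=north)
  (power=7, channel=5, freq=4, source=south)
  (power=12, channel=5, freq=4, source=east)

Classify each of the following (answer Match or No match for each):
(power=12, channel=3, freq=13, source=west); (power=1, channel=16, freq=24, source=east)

Rule: channel ≥ 8. This holds for each 'Match' example and fails for each 'No match' one.
(power=12, channel=3, freq=13, source=west) → channel = 3 → No match. (power=1, channel=16, freq=24, source=east) → channel = 16 → Match.

No match, Match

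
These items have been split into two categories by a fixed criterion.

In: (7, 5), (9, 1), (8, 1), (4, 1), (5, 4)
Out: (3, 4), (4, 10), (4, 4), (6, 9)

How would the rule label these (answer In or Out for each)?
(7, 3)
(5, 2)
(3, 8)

In, In, Out

'In' ⟺ first > second.
In: (7, 3), since 7 > 3.
In: (5, 2), since 5 > 2.
Out: (3, 8), since 3 < 8.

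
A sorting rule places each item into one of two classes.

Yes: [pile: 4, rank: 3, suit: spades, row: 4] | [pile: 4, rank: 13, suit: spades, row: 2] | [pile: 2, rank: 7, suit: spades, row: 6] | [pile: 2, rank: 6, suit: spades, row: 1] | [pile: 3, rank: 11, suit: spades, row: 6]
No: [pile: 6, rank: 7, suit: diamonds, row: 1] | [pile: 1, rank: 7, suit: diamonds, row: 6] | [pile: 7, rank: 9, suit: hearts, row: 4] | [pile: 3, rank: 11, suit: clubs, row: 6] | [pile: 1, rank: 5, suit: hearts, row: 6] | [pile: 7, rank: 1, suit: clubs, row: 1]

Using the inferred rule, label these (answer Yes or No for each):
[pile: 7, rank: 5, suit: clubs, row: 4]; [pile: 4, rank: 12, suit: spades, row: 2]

No, Yes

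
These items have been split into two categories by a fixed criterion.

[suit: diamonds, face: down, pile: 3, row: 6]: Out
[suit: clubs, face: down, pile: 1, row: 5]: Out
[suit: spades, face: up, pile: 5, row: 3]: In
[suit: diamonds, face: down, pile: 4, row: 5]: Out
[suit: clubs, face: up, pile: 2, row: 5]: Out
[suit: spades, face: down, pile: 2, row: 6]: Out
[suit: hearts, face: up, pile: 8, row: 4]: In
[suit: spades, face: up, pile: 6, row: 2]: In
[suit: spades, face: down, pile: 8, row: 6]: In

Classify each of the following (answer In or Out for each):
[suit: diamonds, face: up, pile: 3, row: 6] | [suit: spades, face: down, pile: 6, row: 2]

Out, In

Every 'In' example satisfies: pile ≥ 5. None of the 'Out' examples do.
[suit: diamonds, face: up, pile: 3, row: 6]: Out (pile = 3).
[suit: spades, face: down, pile: 6, row: 2]: In (pile = 6).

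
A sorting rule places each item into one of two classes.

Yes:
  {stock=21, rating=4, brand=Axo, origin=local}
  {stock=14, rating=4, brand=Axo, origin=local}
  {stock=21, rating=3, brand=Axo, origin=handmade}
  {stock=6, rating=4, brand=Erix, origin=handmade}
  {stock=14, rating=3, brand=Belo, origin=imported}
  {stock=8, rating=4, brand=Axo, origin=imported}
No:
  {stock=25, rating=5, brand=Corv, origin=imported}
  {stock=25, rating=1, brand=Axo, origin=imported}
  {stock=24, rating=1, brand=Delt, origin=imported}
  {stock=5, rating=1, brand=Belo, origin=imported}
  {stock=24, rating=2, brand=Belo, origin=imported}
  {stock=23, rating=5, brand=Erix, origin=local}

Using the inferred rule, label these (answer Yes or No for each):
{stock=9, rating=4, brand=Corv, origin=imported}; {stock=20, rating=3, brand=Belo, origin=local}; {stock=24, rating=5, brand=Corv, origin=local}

Yes, Yes, No

One predicate separates the groups cleanly: stock ≥ 6 AND stock ≤ 21.
{stock=9, rating=4, brand=Corv, origin=imported}: stock = 9, has this property → Yes. {stock=20, rating=3, brand=Belo, origin=local}: stock = 20, has this property → Yes. {stock=24, rating=5, brand=Corv, origin=local}: stock = 24, doesn't qualify → No.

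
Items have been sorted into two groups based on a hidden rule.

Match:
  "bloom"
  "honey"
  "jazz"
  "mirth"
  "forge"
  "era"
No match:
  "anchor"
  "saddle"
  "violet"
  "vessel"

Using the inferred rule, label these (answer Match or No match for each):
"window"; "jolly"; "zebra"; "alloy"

A rule that fits every label: length ≤ 5 — true of each 'Match' example, false of each 'No match' one.

No match, Match, Match, Match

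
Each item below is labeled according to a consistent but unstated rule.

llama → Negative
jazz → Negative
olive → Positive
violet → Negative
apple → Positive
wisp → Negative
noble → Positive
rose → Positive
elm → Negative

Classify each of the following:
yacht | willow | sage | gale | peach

The common property of the 'Positive' items is: ends with 'e'. No 'Negative' item has it.
yacht: ends with 't' — fails the rule, so Negative.
willow: ends with 'w' — fails the rule, so Negative.
sage: ends with 'e' — has this property, so Positive.
gale: ends with 'e' — has this property, so Positive.
peach: ends with 'h' — fails the rule, so Negative.

Negative, Negative, Positive, Positive, Negative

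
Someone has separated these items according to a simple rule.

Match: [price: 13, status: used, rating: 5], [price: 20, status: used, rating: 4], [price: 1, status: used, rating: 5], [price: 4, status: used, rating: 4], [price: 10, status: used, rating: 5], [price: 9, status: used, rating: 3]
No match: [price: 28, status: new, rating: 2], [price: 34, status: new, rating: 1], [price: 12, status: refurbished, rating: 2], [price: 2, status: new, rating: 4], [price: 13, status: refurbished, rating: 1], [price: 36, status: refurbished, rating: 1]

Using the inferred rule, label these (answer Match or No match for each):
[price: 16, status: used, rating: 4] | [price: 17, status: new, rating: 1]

Match, No match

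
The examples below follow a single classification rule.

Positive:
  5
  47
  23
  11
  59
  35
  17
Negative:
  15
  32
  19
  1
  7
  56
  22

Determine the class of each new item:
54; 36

Negative, Negative

Comparing the two groups points to one rule — ≡ 5 (mod 6).
Negative: 54, since 54 mod 6 = 0.
Negative: 36, since 36 mod 6 = 0.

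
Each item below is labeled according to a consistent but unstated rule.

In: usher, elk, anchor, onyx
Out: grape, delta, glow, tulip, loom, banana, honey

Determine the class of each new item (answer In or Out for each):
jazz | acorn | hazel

Out, In, Out

The distinguishing property — starts with a vowel — holds for all the 'In' cases and none of the 'Out' cases.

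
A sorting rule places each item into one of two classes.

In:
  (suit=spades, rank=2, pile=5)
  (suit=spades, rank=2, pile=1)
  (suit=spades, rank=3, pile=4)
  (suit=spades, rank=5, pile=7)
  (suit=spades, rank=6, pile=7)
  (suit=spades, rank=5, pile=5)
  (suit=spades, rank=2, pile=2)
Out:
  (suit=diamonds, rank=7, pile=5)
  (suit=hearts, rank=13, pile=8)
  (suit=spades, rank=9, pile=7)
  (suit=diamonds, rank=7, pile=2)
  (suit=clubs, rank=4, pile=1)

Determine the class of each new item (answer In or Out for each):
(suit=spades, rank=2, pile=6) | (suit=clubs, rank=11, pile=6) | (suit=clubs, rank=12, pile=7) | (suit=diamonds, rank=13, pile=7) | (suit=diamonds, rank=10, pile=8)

The rule appears to be: suit is spades AND rank ≤ 6.
(suit=spades, rank=2, pile=6) — suit is spades, rank = 2, hence In.
(suit=clubs, rank=11, pile=6) — suit is clubs, rank = 11, hence Out.
(suit=clubs, rank=12, pile=7) — suit is clubs, rank = 12, hence Out.
(suit=diamonds, rank=13, pile=7) — suit is diamonds, rank = 13, hence Out.
(suit=diamonds, rank=10, pile=8) — suit is diamonds, rank = 10, hence Out.

In, Out, Out, Out, Out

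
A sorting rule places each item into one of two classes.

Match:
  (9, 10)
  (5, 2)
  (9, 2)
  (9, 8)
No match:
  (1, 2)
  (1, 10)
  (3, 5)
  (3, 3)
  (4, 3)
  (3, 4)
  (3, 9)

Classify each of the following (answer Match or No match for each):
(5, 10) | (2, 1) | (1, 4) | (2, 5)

Match, No match, No match, No match

The pattern is that an item is 'Match' exactly when: first ≥ 5.
(5, 10): Match (first 5).
(2, 1): No match (first 2).
(1, 4): No match (first 1).
(2, 5): No match (first 2).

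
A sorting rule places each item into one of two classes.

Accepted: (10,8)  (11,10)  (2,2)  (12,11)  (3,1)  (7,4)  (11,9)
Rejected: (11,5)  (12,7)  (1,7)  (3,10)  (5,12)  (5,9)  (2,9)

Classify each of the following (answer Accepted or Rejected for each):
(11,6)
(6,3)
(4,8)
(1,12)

'Accepted' ⟺ |first − second| ≤ 3.
Rejected: (11,6), since |11−6| = 5. Accepted: (6,3), since |6−3| = 3. Rejected: (4,8), since |4−8| = 4. Rejected: (1,12), since |1−12| = 11.

Rejected, Accepted, Rejected, Rejected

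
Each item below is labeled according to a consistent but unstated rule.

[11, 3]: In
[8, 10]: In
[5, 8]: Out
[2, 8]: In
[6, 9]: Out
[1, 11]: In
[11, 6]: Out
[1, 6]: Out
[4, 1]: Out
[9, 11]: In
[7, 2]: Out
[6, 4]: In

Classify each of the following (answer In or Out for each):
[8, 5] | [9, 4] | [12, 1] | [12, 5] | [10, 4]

The simplest hypothesis consistent with all the labels is: sum is even.

Out, Out, Out, Out, In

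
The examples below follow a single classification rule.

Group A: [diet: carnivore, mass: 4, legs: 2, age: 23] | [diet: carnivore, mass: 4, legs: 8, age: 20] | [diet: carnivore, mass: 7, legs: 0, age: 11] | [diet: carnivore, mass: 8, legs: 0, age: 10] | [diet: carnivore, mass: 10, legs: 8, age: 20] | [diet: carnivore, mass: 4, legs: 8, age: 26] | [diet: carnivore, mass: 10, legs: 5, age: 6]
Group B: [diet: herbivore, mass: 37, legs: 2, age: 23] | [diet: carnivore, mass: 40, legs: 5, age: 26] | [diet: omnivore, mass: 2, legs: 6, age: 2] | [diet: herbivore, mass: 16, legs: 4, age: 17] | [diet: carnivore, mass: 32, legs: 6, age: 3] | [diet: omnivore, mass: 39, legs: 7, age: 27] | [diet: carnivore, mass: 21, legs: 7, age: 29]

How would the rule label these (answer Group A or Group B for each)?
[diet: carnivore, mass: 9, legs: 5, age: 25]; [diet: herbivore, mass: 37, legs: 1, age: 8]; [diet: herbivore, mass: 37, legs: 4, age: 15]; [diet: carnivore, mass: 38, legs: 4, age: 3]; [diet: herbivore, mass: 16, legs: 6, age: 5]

Group A, Group B, Group B, Group B, Group B

The pattern is that an item is 'Group A' exactly when: diet is carnivore AND mass ≤ 10.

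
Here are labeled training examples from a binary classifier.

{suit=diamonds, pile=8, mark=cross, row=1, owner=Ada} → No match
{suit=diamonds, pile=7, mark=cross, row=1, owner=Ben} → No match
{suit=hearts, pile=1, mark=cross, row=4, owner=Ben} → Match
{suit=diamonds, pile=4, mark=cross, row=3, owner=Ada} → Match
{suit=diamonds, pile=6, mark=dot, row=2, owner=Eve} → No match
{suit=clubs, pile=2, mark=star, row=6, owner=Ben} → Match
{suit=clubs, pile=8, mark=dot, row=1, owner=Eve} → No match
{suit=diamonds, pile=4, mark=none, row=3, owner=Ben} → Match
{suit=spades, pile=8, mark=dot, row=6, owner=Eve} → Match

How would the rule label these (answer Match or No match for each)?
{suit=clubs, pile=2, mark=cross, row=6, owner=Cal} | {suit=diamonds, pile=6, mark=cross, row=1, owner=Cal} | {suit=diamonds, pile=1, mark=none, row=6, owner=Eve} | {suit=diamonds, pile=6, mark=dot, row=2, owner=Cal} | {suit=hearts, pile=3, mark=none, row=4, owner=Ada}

Match, No match, Match, No match, Match

The pattern is that an item is 'Match' exactly when: row ≥ 3.
{suit=clubs, pile=2, mark=cross, row=6, owner=Cal} → row = 6 → Match.
{suit=diamonds, pile=6, mark=cross, row=1, owner=Cal} → row = 1 → No match.
{suit=diamonds, pile=1, mark=none, row=6, owner=Eve} → row = 6 → Match.
{suit=diamonds, pile=6, mark=dot, row=2, owner=Cal} → row = 2 → No match.
{suit=hearts, pile=3, mark=none, row=4, owner=Ada} → row = 4 → Match.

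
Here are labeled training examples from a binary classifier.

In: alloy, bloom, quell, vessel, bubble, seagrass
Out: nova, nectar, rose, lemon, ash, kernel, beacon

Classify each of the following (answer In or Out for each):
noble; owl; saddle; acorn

Out, Out, In, Out

The pattern is that an item is 'In' exactly when: has a double letter.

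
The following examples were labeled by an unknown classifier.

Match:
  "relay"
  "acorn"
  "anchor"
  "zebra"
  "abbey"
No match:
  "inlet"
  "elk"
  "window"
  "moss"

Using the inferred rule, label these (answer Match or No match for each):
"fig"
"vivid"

No match, No match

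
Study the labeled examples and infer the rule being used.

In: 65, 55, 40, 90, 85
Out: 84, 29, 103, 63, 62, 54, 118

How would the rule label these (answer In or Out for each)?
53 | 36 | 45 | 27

Out, Out, In, Out

Checking candidate rules against both groups, what survives is: multiple of 5.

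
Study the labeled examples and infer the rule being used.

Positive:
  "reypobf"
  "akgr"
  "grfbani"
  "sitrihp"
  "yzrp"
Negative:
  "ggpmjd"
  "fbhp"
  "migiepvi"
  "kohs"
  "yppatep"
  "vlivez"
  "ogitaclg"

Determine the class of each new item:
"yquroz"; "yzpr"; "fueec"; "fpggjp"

Positive, Positive, Negative, Negative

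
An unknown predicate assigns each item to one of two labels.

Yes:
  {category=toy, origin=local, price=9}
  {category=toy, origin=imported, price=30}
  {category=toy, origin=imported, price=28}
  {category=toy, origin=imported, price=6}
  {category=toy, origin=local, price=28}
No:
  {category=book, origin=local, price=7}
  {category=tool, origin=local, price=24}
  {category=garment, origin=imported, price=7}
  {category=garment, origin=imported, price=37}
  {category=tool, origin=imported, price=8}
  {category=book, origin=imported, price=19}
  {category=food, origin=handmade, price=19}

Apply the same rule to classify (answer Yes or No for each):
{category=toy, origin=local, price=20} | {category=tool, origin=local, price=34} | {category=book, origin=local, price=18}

Yes, No, No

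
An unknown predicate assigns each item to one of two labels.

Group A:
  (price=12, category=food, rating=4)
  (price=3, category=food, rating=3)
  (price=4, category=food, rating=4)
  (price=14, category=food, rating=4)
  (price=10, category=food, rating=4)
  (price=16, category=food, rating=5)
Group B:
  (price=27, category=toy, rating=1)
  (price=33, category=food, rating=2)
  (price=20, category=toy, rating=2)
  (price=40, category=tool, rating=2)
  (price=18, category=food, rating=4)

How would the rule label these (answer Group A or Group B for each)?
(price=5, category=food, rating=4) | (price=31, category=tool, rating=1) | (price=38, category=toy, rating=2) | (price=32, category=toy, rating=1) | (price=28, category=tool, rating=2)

Group A, Group B, Group B, Group B, Group B

The common property of the 'Group A' items is: price ≤ 16. No 'Group B' item has it.
(price=5, category=food, rating=4) → price = 5 → Group A.
(price=31, category=tool, rating=1) → price = 31 → Group B.
(price=38, category=toy, rating=2) → price = 38 → Group B.
(price=32, category=toy, rating=1) → price = 32 → Group B.
(price=28, category=tool, rating=2) → price = 28 → Group B.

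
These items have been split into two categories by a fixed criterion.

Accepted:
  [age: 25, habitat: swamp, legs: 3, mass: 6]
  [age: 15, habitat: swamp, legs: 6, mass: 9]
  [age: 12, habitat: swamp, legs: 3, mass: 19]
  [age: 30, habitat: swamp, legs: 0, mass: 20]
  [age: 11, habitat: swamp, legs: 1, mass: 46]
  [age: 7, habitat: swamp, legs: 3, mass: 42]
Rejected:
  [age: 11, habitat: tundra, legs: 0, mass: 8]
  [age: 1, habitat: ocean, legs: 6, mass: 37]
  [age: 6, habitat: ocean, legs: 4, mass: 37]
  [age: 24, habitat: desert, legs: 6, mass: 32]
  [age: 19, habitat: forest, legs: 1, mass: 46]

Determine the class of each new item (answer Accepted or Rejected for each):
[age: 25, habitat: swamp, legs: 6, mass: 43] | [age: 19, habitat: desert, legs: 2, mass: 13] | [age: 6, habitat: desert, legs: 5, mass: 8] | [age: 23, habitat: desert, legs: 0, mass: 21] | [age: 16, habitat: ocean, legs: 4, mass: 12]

Comparing the two groups points to one rule — habitat is swamp.

Accepted, Rejected, Rejected, Rejected, Rejected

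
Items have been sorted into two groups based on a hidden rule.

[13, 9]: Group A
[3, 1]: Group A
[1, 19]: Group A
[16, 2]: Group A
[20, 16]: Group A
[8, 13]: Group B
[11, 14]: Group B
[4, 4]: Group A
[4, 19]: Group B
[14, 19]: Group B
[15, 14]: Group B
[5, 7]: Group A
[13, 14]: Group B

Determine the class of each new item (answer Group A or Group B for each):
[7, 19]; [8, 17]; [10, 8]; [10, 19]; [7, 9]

The classifier is using: sum is even.

Group A, Group B, Group A, Group B, Group A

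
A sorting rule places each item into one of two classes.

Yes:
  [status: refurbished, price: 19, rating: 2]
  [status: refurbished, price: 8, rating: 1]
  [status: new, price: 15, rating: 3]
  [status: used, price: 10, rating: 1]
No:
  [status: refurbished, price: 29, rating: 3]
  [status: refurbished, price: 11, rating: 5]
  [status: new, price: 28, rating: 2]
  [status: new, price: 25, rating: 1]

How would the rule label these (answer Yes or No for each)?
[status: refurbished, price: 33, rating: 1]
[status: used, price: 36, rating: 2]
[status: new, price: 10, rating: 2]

Rule: rating ≤ 3 AND price ≤ 19. This holds for each 'Yes' example and fails for each 'No' one.
[status: refurbished, price: 33, rating: 1]: rating = 1, price = 33, doesn't match → No. [status: used, price: 36, rating: 2]: rating = 2, price = 36, doesn't match → No. [status: new, price: 10, rating: 2]: rating = 2, price = 10, fits → Yes.

No, No, Yes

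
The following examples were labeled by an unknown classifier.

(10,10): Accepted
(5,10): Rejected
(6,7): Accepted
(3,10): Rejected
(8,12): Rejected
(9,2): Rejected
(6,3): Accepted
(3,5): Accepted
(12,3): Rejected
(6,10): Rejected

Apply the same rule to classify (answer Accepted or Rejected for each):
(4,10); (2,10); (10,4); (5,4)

The pattern is that an item is 'Accepted' exactly when: |first − second| ≤ 3.
Rejected: (4,10), since |4−10| = 6.
Rejected: (2,10), since |2−10| = 8.
Rejected: (10,4), since |10−4| = 6.
Accepted: (5,4), since |5−4| = 1.

Rejected, Rejected, Rejected, Accepted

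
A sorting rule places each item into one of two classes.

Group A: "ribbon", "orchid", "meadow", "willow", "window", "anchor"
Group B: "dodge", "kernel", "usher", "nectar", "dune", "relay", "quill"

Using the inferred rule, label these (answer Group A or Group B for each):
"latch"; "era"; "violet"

Group B, Group B, Group A

The simplest hypothesis consistent with all the labels is: even length AND contains 'o'.
"latch": Group B (length 5, no 'o'). "era": Group B (length 3, no 'o'). "violet": Group A (length 6, has 'o').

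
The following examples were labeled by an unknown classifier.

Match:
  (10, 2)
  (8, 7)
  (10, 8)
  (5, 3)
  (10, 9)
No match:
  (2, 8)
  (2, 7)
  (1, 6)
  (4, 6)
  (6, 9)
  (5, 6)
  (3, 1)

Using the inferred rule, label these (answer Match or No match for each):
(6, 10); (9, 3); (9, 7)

No match, Match, Match

One predicate separates the groups cleanly: first > second AND sum ≥ 7.
(6, 10) — 6 < 10, 6+10 = 16, hence No match.
(9, 3) — 9 > 3, 9+3 = 12, hence Match.
(9, 7) — 9 > 7, 9+7 = 16, hence Match.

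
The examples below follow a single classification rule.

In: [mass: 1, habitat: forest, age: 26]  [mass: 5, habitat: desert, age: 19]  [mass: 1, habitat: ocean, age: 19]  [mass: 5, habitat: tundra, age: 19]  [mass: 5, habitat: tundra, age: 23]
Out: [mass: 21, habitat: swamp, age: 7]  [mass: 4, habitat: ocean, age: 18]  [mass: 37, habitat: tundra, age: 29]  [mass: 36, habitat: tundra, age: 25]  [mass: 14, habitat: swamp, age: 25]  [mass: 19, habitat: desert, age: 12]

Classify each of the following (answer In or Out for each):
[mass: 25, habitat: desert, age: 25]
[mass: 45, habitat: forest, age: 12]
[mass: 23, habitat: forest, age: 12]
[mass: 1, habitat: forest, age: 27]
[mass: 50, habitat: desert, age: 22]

Out, Out, Out, In, Out

The pattern is that an item is 'In' exactly when: mass ≤ 5 AND age ≥ 19.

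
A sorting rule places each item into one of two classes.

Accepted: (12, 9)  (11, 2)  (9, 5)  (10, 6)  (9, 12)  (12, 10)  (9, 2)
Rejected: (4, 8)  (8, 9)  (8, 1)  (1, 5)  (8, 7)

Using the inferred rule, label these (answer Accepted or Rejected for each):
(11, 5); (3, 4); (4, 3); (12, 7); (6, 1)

Every 'Accepted' example satisfies: first ≥ 9. None of the 'Rejected' examples do.
(11, 5) → first 11 → Accepted.
(3, 4) → first 3 → Rejected.
(4, 3) → first 4 → Rejected.
(12, 7) → first 12 → Accepted.
(6, 1) → first 6 → Rejected.

Accepted, Rejected, Rejected, Accepted, Rejected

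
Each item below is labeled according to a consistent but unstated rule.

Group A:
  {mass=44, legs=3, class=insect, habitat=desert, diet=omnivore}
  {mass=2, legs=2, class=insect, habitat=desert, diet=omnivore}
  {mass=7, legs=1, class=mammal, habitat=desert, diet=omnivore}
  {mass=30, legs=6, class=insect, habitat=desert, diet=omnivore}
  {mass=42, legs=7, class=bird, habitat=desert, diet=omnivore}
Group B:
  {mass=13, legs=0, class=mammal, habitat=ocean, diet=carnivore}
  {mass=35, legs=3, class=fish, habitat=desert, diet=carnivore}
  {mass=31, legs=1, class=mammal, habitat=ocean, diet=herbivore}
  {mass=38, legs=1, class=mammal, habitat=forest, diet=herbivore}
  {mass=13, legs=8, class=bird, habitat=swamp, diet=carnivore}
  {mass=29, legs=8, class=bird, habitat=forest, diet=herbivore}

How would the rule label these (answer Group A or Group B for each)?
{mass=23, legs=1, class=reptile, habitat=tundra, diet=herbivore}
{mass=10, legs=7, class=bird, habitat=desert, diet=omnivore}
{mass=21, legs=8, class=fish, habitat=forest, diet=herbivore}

Group B, Group A, Group B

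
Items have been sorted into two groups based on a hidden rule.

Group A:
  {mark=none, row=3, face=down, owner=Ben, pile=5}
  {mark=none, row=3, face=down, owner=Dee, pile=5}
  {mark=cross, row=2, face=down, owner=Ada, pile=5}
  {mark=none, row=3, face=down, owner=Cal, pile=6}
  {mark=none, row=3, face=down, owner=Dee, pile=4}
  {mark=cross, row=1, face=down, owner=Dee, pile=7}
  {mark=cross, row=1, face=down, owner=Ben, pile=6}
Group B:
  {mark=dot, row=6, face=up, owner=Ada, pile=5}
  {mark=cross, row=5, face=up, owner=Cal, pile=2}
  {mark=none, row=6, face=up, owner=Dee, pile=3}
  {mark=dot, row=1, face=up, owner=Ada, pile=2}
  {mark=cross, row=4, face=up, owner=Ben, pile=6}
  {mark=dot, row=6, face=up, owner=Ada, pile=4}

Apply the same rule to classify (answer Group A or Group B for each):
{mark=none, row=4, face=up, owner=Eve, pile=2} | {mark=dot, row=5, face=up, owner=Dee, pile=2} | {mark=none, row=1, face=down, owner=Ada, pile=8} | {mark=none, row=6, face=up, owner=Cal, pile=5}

Every 'Group A' example satisfies: face is down. None of the 'Group B' examples do.
{mark=none, row=4, face=up, owner=Eve, pile=2}: face is up — does not pass, so Group B.
{mark=dot, row=5, face=up, owner=Dee, pile=2}: face is up — does not pass, so Group B.
{mark=none, row=1, face=down, owner=Ada, pile=8}: face is down — qualifies, so Group A.
{mark=none, row=6, face=up, owner=Cal, pile=5}: face is up — does not pass, so Group B.

Group B, Group B, Group A, Group B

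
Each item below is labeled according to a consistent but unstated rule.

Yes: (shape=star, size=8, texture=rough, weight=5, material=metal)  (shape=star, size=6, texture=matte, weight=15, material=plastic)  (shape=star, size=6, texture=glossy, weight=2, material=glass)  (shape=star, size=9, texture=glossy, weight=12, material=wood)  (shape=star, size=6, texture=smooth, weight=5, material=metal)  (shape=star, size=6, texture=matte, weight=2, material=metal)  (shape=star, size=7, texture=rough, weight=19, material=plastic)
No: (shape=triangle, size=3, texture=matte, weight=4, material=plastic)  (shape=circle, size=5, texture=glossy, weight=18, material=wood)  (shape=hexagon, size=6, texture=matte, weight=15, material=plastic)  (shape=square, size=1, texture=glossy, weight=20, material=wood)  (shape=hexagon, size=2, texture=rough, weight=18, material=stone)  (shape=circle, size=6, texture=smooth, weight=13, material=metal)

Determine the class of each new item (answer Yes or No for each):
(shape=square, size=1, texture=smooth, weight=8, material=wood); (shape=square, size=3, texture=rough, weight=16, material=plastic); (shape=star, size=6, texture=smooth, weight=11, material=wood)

No, No, Yes

Checking candidate rules against both groups, what survives is: shape is star.
(shape=square, size=1, texture=smooth, weight=8, material=wood): No (shape is square).
(shape=square, size=3, texture=rough, weight=16, material=plastic): No (shape is square).
(shape=star, size=6, texture=smooth, weight=11, material=wood): Yes (shape is star).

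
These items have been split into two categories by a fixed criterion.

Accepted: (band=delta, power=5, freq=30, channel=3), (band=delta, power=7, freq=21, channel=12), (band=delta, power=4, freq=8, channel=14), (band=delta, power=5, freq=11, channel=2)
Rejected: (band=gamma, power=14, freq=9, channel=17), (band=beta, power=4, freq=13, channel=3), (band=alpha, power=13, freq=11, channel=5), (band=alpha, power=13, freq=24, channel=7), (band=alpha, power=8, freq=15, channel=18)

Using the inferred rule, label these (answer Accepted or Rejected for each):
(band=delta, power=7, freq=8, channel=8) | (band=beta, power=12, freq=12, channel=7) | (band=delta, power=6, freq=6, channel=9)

Accepted, Rejected, Accepted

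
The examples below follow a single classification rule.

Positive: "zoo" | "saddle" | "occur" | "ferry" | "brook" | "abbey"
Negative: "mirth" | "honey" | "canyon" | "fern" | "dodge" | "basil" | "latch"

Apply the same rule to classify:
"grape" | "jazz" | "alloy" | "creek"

Negative, Positive, Positive, Positive

Rule: has a double letter. This holds for each 'Positive' example and fails for each 'Negative' one.
"grape": no doubled letter — does not satisfy this, so Negative. "jazz": 'zz' doubled — fits, so Positive. "alloy": 'll' doubled — fits, so Positive. "creek": 'ee' doubled — fits, so Positive.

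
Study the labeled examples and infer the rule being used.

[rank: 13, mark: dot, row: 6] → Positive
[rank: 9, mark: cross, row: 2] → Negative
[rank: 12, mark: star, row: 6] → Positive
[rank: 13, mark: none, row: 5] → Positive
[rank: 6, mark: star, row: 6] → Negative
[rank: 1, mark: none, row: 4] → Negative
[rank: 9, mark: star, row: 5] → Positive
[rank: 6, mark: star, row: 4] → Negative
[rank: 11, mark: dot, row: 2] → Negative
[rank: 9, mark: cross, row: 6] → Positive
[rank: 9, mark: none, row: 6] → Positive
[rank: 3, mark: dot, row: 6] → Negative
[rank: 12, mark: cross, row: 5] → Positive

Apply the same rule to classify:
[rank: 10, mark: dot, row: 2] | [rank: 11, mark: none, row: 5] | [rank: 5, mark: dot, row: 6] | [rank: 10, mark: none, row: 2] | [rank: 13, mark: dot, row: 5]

'Positive' ⟺ row ≥ 4 AND rank ≥ 9.
[rank: 10, mark: dot, row: 2]: row = 2, rank = 10, does not satisfy this → Negative. [rank: 11, mark: none, row: 5]: row = 5, rank = 11, matches → Positive. [rank: 5, mark: dot, row: 6]: row = 6, rank = 5, does not satisfy this → Negative. [rank: 10, mark: none, row: 2]: row = 2, rank = 10, does not satisfy this → Negative. [rank: 13, mark: dot, row: 5]: row = 5, rank = 13, matches → Positive.

Negative, Positive, Negative, Negative, Positive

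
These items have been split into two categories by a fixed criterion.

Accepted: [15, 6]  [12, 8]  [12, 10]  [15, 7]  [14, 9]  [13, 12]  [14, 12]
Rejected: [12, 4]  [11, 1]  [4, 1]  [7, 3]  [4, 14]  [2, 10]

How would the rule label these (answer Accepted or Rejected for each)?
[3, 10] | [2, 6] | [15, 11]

The simplest hypothesis consistent with all the labels is: sum ≥ 20.

Rejected, Rejected, Accepted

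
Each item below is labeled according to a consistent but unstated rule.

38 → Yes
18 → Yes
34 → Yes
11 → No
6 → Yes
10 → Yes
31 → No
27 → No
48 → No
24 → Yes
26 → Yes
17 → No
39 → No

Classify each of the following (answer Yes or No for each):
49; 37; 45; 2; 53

No, No, No, Yes, No

The distinguishing property — even AND at most 38 — holds for all the 'Yes' cases and none of the 'No' cases.
49 → 49 is odd, 49 > 38 → No.
37 → 37 is odd, 37 ≤ 38 → No.
45 → 45 is odd, 45 > 38 → No.
2 → 2 is even, 2 ≤ 38 → Yes.
53 → 53 is odd, 53 > 38 → No.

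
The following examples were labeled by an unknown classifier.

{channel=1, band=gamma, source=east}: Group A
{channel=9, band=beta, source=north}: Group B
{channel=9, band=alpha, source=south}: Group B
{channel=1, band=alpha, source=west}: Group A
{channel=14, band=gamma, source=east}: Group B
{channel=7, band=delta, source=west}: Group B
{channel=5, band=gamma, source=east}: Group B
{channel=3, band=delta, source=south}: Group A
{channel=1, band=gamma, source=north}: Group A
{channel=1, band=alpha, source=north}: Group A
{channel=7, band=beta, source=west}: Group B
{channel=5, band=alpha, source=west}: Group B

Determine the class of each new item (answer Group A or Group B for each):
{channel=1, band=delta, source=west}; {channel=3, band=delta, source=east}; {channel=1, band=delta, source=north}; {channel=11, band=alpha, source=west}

The pattern is that an item is 'Group A' exactly when: channel ≤ 3.

Group A, Group A, Group A, Group B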